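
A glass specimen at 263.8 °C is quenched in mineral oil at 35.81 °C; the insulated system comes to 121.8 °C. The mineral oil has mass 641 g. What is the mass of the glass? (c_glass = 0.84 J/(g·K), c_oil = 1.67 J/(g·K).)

Heat lost by the glass = heat gained by the oil:
m·0.84·(263.8 − 121.8) = 641·1.67·(121.8 − 35.81)
119.28 m = 92050  ⇒  m ≈ 771.7 g

m ≈ 772 g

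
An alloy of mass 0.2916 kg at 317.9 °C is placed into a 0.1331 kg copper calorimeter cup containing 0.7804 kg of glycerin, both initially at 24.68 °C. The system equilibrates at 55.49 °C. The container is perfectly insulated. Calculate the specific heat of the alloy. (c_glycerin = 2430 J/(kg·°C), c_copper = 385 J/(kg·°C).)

c ≈ 784 J/(kg·°C)

Taking heat into each body as positive, Σ m c ΔT = 0:
0.2916·c·(55.49 − 317.9) + 0.7804·2430·(55.49 − 24.68) + 0.1331·385·(55.49 − 24.68) = 0
-76.52 c = -60006
c = -60006/-76.52 ≈ 784.2 J/(kg·°C)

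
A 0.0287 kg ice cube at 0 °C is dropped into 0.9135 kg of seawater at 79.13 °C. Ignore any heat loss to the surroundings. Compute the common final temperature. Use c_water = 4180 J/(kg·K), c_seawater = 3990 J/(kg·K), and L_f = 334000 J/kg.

Heat gained plus heat lost sum to zero:
melt ice: 0.0287·334000 = 9585.8; warm the meltwater: 119.97 T; seawater cools: 0.9135·3990·(T − 79.13) = 3644.9(T − 79.13)
3764.8 T = 288418 − 9585.8 = 278832
T ≈ 74.06 °C — above 0 °C, consistent with complete melting.

T_f ≈ 74.1 °C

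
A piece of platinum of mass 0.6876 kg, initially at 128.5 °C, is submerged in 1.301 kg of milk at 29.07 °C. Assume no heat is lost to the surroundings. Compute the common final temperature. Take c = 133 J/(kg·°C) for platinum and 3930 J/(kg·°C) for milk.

T_f ≈ 30.8 °C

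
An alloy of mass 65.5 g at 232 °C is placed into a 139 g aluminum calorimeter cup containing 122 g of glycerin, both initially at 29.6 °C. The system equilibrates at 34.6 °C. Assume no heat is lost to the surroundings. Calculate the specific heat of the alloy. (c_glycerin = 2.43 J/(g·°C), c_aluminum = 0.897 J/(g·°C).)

c ≈ 0.163 J/(g·°C)

Net heat exchanged in the isolated system is zero:
65.5·c·(34.6 − 232) + 122·2.43·(34.6 − 29.6) + 139·0.897·(34.6 − 29.6) = 0
-12930 c = -2105.7
c = -2105.7/-12930 ≈ 0.1629 J/(g·°C)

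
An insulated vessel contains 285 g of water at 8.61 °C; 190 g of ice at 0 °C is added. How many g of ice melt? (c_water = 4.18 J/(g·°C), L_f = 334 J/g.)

Cooling the water to 0 °C releases 285·4.18·8.61 = 10257 J.
Fully melting the ice requires m_ice L_f = 190·334 = 63460 J.
Since 10257 < 63460 J, not all the ice melts; equilibrium is at 0 °C.
m_melt = 10257 / L_f = 30.71 g.

m_melted ≈ 30.7 g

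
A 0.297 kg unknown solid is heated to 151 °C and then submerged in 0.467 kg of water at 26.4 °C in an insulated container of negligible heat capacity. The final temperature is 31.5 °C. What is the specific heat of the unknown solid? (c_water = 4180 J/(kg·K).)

Heat lost by the unknown solid = heat gained by the water:
0.297×c×(151 − 31.5) = 0.467×4180×(31.5 − 26.4)
35.49 c = 9955.5  ⇒  c ≈ 280.5 J/(kg·K)

c ≈ 281 J/(kg·K)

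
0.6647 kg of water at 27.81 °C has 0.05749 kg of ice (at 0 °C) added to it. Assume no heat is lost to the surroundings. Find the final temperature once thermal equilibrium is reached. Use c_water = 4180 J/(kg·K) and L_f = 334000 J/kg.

T_f ≈ 19.2 °C

Sum of m c ΔT and latent-heat terms is zero:
latent heat to melt: 0.05749·334000 = 19202; warm the meltwater: 240.31 T; water cools: 0.6647·4180·(T − 27.81) = 2778.4(T − 27.81)
3018.8 T = 77269 − 19202 = 58067
T ≈ 19.24 °C — above 0 °C, consistent with complete melting.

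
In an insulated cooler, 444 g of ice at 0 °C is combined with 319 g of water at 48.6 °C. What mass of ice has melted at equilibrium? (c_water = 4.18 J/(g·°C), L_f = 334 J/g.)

Heat available from the water dropping to 0 °C: 319×4.18×48.6 = 64804 J.
Melting all 444 g of ice would need 444×334 = 148296 J.
64804 J < 148296 J, so only part of the ice melts and the system sits at 0 °C.
m_melted×334 = 64804  ⇒  m_melted ≈ 194 g.

m_melted ≈ 194 g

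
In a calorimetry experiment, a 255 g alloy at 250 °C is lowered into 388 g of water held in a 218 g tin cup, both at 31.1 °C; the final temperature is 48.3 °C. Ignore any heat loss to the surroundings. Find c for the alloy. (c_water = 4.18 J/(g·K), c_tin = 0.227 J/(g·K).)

Taking heat into each body as positive, Σ m c ΔT = 0:
255·c·(48.3 − 250) + 388·4.18·(48.3 − 31.1) + 218·0.227·(48.3 − 31.1) = 0
-51434 c = -28747
c = -28747/-51434 ≈ 0.5589 J/(g·K)

c ≈ 0.559 J/(g·K)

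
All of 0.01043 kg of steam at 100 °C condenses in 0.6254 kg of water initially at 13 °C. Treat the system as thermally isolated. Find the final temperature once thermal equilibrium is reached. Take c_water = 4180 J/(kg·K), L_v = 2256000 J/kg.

Setting the total heat transfer to zero:
condense steam: −0.01043×2256000 = −23530
  condensed water 100 °C→T: 43.6(T − 100)
  original water: 2614.2(T − 13)
2657.8 T = 23530 + 4359.7 + 33984 = 61874
T ≈ 23.28 °C, under the boiling point, so the assumption holds.

T_f ≈ 23.3 °C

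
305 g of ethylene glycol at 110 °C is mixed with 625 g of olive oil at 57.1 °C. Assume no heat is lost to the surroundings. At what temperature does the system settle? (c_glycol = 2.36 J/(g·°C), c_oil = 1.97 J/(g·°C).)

T_f ≈ 76.6 °C

Conservation of energy gives ΣQ = 0:
305*2.36*(T − 110) + 625*1.97*(T − 57.1) = 0
(719.8 + 1231.2) T = 719.8*110 + 1231.2*57.1
T = 149482/1951 ≈ 76.62 °C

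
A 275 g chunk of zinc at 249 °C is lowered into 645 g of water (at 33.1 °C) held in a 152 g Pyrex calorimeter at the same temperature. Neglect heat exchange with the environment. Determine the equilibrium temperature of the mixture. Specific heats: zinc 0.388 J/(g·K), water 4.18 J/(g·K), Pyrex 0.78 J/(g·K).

T_f ≈ 41.0 °C

Energy conservation, ΣQ = 0:
275×0.388×(T − 249) + 645×4.18×(T − 33.1) + 152×0.78×(T − 33.1) = 0
106.7(T − 249) + 2696.1(T − 33.1) + 118.56(T − 33.1) = 0
2921.4 T = 119734
T ≈ 40.99 °C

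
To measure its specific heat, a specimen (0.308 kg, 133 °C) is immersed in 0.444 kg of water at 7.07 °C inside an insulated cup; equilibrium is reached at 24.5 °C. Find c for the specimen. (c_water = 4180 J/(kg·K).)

c ≈ 968 J/(kg·K)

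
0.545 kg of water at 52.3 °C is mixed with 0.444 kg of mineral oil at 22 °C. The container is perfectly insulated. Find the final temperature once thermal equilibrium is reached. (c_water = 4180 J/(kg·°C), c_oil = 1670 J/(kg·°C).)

Setting the total heat transfer to zero:
0.545*4180*(T − 52.3) + 0.444*1670*(T − 22) = 0
2278.1(T − 52.3) + 741.48(T − 22) = 0
(2278.1 + 741.48) T = 2278.1*52.3 + 741.48*22
T = 135457 / 3019.6 = 44.9 °C

T_f ≈ 44.9 °C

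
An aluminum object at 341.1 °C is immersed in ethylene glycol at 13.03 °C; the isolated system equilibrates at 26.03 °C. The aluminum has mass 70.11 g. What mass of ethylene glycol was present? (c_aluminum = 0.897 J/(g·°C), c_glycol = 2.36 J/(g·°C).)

Heat lost by the aluminum = heat gained by the glycol:
70.11·0.897·(341.1 − 26.03) = m·2.36·(26.03 − 13.03)
30.68 m = 19814  ⇒  m ≈ 645.8 g

m ≈ 646 g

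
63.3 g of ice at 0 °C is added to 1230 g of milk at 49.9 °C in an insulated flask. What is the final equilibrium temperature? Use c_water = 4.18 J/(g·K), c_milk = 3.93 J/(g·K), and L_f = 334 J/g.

T_f ≈ 43.2 °C

Taking heat into each body as positive, Σ m c ΔT = 0:
melt ice: 63.3·334 = 21142
  warm the meltwater: 264.59 T
  milk: 4833.9(T − 49.9)
5098.5 T = 241212 − 21142 = 220069
T ≈ 43.16 °C (positive, so assuming full melt was valid).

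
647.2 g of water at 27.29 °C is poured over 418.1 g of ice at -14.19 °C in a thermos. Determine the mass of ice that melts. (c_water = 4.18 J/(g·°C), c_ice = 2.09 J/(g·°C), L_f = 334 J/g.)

m_melted ≈ 184 g

Water can give up m c ΔT = 647.2·4.18·27.29 = 73828 J before reaching 0 °C.
Of that, 418.1·2.09·14.19 = 12400 J goes to bring the ice to 0 °C, leaving 61428 J.
To melt every bit of ice: 418.1·334 = 139645 J.
Since 61428 < 139645 J, not all the ice melts; equilibrium is at 0 °C.
Mass melted = 61428/334 ≈ 183.9 g.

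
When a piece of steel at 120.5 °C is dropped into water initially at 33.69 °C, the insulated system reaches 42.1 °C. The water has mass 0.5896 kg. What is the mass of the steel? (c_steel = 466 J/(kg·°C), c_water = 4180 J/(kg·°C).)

Heat gained plus heat lost sum to zero:
m·466·(42.1 − 120.5) + 0.5896·4180·(42.1 − 33.69) = 0
-36534 m = -20727
m = -20727/-36534 ≈ 0.5673 kg

m ≈ 0.567 kg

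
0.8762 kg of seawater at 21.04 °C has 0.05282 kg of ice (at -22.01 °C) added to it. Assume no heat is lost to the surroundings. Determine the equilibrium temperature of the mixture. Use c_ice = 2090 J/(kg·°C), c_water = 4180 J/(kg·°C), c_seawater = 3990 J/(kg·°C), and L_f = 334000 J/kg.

T_f ≈ 14.4 °C

Taking heat into each body as positive, Σ m c ΔT = 0:
warm ice to 0 °C: 0.05282×2090×(0 − (-22.01)) = 2429.8; latent heat to melt: 0.05282×334000 = 17642; meltwater 0→T: 0.05282×4180×T = 220.79 T; seawater: 3496(T − 21.04)
3716.8 T = 73557 − 20072 = 53485
T ≈ 14.39 °C — above 0 °C, consistent with complete melting.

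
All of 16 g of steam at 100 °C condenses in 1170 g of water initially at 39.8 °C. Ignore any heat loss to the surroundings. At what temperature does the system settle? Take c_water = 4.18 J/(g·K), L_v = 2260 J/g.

T_f ≈ 47.9 °C

Conservation of energy gives ΣQ = 0:
condense steam: −16·2260 = −36160; condensate cools 100→T: 16·4.18·(T − 100) = 66.88(T − 100); water warms: 1170·4.18·(T − 39.8) = 4890.6(T − 39.8)
4957.5 T = 36160 + 6688 + 194646 = 237494
T ≈ 47.91 °C — below 100 °C, confirming all the steam condensed.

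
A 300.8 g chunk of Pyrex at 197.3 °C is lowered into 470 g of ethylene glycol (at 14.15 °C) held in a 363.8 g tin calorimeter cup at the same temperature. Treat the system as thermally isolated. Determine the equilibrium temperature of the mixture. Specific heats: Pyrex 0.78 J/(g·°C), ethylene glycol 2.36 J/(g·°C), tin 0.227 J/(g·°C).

Heat gained plus heat lost sum to zero:
300.8×0.78×(T − 197.3) + 470×2.36×(T − 14.15) + 363.8×0.227×(T − 14.15) = 0
1426.4 T = 63155
T = 63155/1426.4 ≈ 44.28 °C

T_f ≈ 44.3 °C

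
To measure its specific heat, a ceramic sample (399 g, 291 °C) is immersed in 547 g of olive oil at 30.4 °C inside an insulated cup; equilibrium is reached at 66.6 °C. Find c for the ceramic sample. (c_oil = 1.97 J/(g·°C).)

c ≈ 0.436 J/(g·°C)

Energy conservation, ΣQ = 0:
399×c×(66.6 − 291) + 547×1.97×(66.6 − 30.4) = 0
-89536 c = -39009
c = -39009/-89536 ≈ 0.4357 J/(g·°C)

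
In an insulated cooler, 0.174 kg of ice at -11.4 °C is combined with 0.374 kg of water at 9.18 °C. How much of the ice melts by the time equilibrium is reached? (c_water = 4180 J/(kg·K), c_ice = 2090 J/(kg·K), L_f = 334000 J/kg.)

Cooling the water to 0 °C releases 0.374·4180·9.18 = 14351 J.
Of that, 0.174·2090·11.4 = 4145.7 J goes to bring the ice to 0 °C, leaving 10206 J.
To melt every bit of ice: 0.174·334000 = 58116 J.
That's not enough to melt it all — equilibrium is at 0 °C with ice remaining.
m_melt = 10206 / L_f = 0.03056 kg.

m_melted ≈ 0.0306 kg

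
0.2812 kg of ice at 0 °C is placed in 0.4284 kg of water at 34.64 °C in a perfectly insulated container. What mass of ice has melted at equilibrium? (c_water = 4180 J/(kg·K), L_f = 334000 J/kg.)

Water can give up m c ΔT = 0.4284×4180×34.64 = 62030 J before reaching 0 °C.
To melt every bit of ice: 0.2812×334000 = 93921 J.
That's not enough to melt it all — equilibrium is at 0 °C with ice remaining.
m_melted×334000 = 62030  ⇒  m_melted ≈ 0.1857 kg.

m_melted ≈ 0.186 kg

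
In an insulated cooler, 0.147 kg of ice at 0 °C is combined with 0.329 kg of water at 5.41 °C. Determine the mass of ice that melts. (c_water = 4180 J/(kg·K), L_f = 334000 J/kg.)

m_melted ≈ 0.0223 kg

Heat available from the water dropping to 0 °C: 0.329×4180×5.41 = 7439.9 J.
Melting all 0.147 kg of ice would need 0.147×334000 = 49098 J.
That's not enough to melt it all — equilibrium is at 0 °C with ice remaining.
m_melted×334000 = 7439.9  ⇒  m_melted ≈ 0.02228 kg.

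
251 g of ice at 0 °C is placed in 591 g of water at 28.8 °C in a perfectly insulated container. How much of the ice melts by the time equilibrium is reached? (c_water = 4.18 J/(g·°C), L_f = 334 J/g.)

Cooling the water to 0 °C releases 591·4.18·28.8 = 71147 J.
To melt every bit of ice: 251·334 = 83834 J.
Since 71147 < 83834 J, not all the ice melts; equilibrium is at 0 °C.
Mass melted = 71147/334 ≈ 213 g.

m_melted ≈ 213 g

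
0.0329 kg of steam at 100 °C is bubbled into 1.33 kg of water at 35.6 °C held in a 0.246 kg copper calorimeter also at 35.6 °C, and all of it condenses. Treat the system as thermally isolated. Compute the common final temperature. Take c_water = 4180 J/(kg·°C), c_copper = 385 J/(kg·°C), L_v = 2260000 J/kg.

Net heat exchanged in the isolated system is zero:
steam→water at 100 °C releases m L_v = 0.0329×2260000 = 74354
  condensate cools 100→T: 0.0329×4180×(T − 100) = 137.52(T − 100)
  water warms: 1.33×4180×(T − 35.6) = 5559.4(T − 35.6)
  copper cup: 0.246×385×(T − 35.6) = 94.71(T − 35.6)
5791.6 T = 74354 + 13752 + 201286 = 289393
T ≈ 49.97 °C, under the boiling point, so the assumption holds.

T_f ≈ 50.0 °C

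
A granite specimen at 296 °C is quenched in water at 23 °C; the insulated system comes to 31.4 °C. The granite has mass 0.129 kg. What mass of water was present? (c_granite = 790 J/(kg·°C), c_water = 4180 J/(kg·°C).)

Conservation of energy gives ΣQ = 0:
0.129×790×(31.4 − 296) + m×4180×(31.4 − 23) = 0
35112 m = 26965
m = 26965/35112 ≈ 0.768 kg

m ≈ 0.768 kg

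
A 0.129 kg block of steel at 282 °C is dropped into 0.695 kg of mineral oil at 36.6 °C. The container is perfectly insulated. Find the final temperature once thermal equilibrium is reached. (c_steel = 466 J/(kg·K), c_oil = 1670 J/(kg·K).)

T_f ≈ 48.7 °C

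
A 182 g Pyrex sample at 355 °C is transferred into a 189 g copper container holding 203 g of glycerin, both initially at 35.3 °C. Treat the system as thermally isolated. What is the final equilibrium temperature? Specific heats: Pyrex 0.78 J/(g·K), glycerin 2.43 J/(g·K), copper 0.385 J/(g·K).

T_f ≈ 99.4 °C

Conservation of energy gives ΣQ = 0:
182*0.78*(T − 355) + 203*2.43*(T − 35.3) + 189*0.385*(T − 35.3) = 0
708.01 T = 70378
T = 70378/708.01 ≈ 99.40 °C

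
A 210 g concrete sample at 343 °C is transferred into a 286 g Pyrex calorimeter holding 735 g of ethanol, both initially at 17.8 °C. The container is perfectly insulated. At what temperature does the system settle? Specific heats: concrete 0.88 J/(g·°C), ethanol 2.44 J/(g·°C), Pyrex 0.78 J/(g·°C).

T_f ≈ 45.1 °C

Let T be the final temperature. ΣQ_i = 0:
210×0.88×(T − 343) + 735×2.44×(T − 17.8) + 286×0.78×(T − 17.8) = 0
184.8(T − 343) + 1793.4(T − 17.8) + 223.08(T − 17.8) = 0
2201.3 T = 99280
T ≈ 45.10 °C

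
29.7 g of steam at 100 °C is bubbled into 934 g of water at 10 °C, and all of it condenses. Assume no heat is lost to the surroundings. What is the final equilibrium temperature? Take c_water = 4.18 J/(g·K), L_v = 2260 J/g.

T_f ≈ 29.4 °C

Energy conservation, ΣQ = 0:
latent heat released on condensation: 29.7×2260 = 67122; condensed water 100 °C→T: 124.15(T − 100); water warms: 934×4.18×(T − 10) = 3904.1(T − 10)
4028.3 T = 67122 + 12415 + 39041 = 118578
T ≈ 29.44 °C (< 100 °C, so full condensation is consistent).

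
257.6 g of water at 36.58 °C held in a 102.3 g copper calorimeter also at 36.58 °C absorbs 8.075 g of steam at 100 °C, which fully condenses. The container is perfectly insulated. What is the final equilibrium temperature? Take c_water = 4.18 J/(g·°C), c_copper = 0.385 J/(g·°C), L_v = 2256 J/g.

Heat gained plus heat lost sum to zero:
steam→water at 100 °C releases m L_v = 8.075·2256 = 18217; condensate cools 100→T: 8.075·4.18·(T − 100) = 33.75(T − 100); water warms: 257.6·4.18·(T − 36.58) = 1076.8(T − 36.58); copper cup: 102.3·0.385·(T − 36.58) = 39.39(T − 36.58)
1149.9 T = 18217 + 3375.3 + 40829 = 62421
T ≈ 54.28 °C — below 100 °C, confirming all the steam condensed.

T_f ≈ 54.3 °C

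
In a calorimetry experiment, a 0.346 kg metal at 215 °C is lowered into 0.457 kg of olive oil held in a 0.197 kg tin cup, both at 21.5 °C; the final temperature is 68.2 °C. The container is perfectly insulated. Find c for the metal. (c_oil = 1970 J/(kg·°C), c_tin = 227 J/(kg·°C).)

Setting the total heat transfer to zero:
0.346×c×(68.2 − 215) + 0.457×1970×(68.2 − 21.5) + 0.197×227×(68.2 − 21.5) = 0
-50.79 c = -44132
c = -44132/-50.79 ≈ 868.9 J/(kg·°C)

c ≈ 869 J/(kg·°C)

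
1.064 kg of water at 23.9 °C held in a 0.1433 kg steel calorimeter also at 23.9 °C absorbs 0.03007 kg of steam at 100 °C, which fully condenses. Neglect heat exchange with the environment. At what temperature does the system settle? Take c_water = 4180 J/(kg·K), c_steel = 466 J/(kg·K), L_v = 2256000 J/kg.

Let T be the final temperature. ΣQ_i = 0:
steam→water at 100 °C releases m L_v = 0.03007·2256000 = 67838; condensate cools 100→T: 0.03007·4180·(T − 100) = 125.69(T − 100); original water: 4447.5(T − 23.9); cup: 66.78(T − 23.9)
4640 T = 67838 + 12569 + 107892 = 188299
T ≈ 40.58 °C — below 100 °C, confirming all the steam condensed.

T_f ≈ 40.6 °C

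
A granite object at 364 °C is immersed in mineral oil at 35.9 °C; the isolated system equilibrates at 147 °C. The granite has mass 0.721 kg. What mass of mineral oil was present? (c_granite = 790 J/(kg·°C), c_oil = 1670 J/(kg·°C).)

Taking heat into each body as positive, Σ m c ΔT = 0:
0.721·790·(147 − 364) + m·1670·(147 − 35.9) = 0
185537 m = 123601
m = 123601/185537 ≈ 0.6662 kg

m ≈ 0.666 kg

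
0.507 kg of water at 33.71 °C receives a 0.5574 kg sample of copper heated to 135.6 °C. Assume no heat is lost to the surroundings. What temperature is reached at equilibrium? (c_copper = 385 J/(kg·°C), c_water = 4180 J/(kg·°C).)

T_f ≈ 43.1 °C

Energy conservation, ΣQ = 0:
0.5574×385×(T − 135.6) + 0.507×4180×(T − 33.71) = 0
214.6(T − 135.6) + 2119.3(T − 33.71) = 0
2333.9 T = 100540
T = 100540 / 2333.9 = 43.1 °C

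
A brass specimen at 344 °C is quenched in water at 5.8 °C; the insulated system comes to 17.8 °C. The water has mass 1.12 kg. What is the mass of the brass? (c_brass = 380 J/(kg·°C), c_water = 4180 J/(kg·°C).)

Taking heat into each body as positive, Σ m c ΔT = 0:
m·380·(17.8 − 344) + 1.12·4180·(17.8 − 5.8) = 0
-123956 m = -56179
m = -56179/-123956 ≈ 0.4532 kg

m ≈ 0.453 kg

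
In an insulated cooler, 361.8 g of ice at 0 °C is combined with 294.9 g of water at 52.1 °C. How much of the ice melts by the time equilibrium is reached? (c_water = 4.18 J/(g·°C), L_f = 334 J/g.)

m_melted ≈ 192 g

Water can give up m c ΔT = 294.9·4.18·52.1 = 64223 J before reaching 0 °C.
To melt every bit of ice: 361.8·334 = 120841 J.
64223 J < 120841 J, so only part of the ice melts and the system sits at 0 °C.
m_melt = 64223 / L_f = 192.3 g.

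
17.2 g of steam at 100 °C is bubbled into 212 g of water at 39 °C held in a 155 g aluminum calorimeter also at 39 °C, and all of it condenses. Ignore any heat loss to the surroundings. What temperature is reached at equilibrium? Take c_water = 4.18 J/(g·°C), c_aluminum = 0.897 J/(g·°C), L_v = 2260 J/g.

T_f ≈ 78.4 °C

Heat gained plus heat lost sum to zero:
steam→water at 100 °C releases m L_v = 17.2×2260 = 38872; condensed water 100 °C→T: 71.9(T − 100); water warms: 212×4.18×(T − 39) = 886.16(T − 39); cup: 139.03(T − 39)
1097.1 T = 38872 + 7189.6 + 39983 = 86044
T ≈ 78.43 °C — below 100 °C, confirming all the steam condensed.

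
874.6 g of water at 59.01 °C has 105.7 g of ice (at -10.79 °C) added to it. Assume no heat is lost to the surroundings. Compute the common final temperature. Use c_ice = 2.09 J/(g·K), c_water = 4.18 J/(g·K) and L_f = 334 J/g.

Heat gained plus heat lost sum to zero:
ice -10.79→0 °C: 105.7·2.09·10.79 = 2383.7
  latent heat to melt: 105.7·334 = 35304
  meltwater 0→T: 105.7·4.18·T = 441.83 T
  water: 3655.8(T − 59.01)
4097.7 T = 215730 − 37687 = 178043
T ≈ 43.45 °C — above 0 °C, consistent with complete melting.

T_f ≈ 43.4 °C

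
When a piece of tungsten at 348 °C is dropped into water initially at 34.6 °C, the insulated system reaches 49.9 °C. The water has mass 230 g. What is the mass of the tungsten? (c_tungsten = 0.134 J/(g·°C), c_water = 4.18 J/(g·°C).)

Heat gained plus heat lost sum to zero:
m·0.134·(49.9 − 348) + 230·4.18·(49.9 − 34.6) = 0
-39.95 m = -14709
m = -14709/-39.95 ≈ 368.2 g

m ≈ 368 g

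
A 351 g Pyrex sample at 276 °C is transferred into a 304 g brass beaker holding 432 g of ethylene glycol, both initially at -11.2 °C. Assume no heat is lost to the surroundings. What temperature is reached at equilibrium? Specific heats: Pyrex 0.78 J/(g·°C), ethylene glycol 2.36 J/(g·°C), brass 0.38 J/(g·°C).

T_f ≈ 44.6 °C

Conservation of energy gives ΣQ = 0:
351×0.78×(T − 276) + 432×2.36×(T − (-11.2)) + 304×0.38×(T − (-11.2)) = 0
1408.8 T = 62851
T ≈ 44.61 °C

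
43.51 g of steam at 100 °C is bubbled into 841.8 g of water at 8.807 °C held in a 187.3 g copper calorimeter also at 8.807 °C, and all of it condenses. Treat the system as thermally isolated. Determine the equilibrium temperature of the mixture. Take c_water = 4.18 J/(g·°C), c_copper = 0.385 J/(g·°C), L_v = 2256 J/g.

T_f ≈ 39.2 °C

Conservation of energy gives ΣQ = 0:
condense steam: −43.51×2256 = −98159
  condensed water 100 °C→T: 181.87(T − 100)
  water warms: 841.8×4.18×(T − 8.807) = 3518.7(T − 8.807)
  cup: 72.11(T − 8.807)
3772.7 T = 98159 + 18187 + 31624 = 147970
T ≈ 39.22 °C — below 100 °C, confirming all the steam condensed.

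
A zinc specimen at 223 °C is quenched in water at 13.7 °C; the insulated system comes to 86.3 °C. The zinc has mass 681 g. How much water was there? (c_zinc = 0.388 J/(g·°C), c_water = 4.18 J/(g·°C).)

m ≈ 119 g

Energy conservation, ΣQ = 0:
681·0.388·(86.3 − 223) + m·4.18·(86.3 − 13.7) = 0
303.47 m = 36120
m = 36120/303.47 ≈ 119 g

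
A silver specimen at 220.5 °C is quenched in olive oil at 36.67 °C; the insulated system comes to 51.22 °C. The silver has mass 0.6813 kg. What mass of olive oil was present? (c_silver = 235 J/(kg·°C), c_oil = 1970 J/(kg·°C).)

m ≈ 0.946 kg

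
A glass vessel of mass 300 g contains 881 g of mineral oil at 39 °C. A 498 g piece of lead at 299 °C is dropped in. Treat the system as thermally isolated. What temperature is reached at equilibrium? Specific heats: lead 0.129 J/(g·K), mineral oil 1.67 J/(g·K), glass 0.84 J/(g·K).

Setting the total heat transfer to zero:
498×0.129×(T − 299) + 881×1.67×(T − 39) + 300×0.84×(T − 39) = 0
64.24(T − 299) + 1471.3(T − 39) + 252(T − 39) = 0
(64.24 + 1471.3 + 252) T = 64.24×299 + 1471.3×39 + 252×39
T ≈ 48.34 °C

T_f ≈ 48.3 °C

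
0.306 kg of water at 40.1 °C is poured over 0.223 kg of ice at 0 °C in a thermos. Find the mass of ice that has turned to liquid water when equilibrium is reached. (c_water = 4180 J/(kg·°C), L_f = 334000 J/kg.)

m_melted ≈ 0.154 kg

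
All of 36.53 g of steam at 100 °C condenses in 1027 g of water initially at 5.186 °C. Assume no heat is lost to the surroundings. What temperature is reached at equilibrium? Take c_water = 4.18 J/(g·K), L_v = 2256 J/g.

T_f ≈ 27.0 °C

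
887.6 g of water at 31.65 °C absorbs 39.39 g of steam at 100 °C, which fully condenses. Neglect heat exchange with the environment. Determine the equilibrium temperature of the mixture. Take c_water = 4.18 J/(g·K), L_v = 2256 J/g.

Net heat exchanged in the isolated system is zero:
steam→water at 100 °C releases m L_v = 39.39×2256 = 88864
  condensed water 100 °C→T: 164.65(T − 100)
  original water: 3710.2(T − 31.65)
3874.8 T = 88864 + 16465 + 117427 = 222756
T ≈ 57.49 °C (< 100 °C, so full condensation is consistent).

T_f ≈ 57.5 °C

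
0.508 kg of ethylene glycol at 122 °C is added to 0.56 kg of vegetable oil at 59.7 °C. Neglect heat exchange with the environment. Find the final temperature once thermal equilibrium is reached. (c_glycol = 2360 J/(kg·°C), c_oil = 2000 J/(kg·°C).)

Heat lost by the glycol equals heat gained by the oil:
0.508·2360·(122 − T) = 0.56·2000·(T − 59.7)
1198.9(122 − T) = 1120(T − 59.7)
2318.9 T = 213127  ⇒  T ≈ 91.91 °C

T_f ≈ 91.9 °C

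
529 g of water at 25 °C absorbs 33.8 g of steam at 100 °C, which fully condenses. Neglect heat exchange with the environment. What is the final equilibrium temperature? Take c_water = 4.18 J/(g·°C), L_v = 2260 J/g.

Energy conservation, ΣQ = 0:
condense steam: −33.8·2260 = −76388
  condensate cools 100→T: 33.8·4.18·(T − 100) = 141.28(T − 100)
  water warms: 529·4.18·(T − 25) = 2211.2(T − 25)
2352.5 T = 76388 + 14128 + 55280 = 145797
T ≈ 61.98 °C — below 100 °C, confirming all the steam condensed.

T_f ≈ 62.0 °C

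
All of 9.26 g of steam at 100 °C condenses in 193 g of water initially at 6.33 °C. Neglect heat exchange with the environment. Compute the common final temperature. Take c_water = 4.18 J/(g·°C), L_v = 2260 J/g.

T_f ≈ 35.4 °C

Taking heat into each body as positive, Σ m c ΔT = 0:
latent heat released on condensation: 9.26×2260 = 20928; condensed water 100 °C→T: 38.71(T − 100); original water: 806.74(T − 6.33)
845.45 T = 20928 + 3870.7 + 5106.7 = 29905
T ≈ 35.37 °C — below 100 °C, confirming all the steam condensed.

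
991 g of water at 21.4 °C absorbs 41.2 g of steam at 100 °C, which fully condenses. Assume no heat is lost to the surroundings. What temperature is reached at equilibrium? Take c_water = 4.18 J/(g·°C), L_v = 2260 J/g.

T_f ≈ 46.1 °C

Sum of m c ΔT and latent-heat terms is zero:
steam→water at 100 °C releases m L_v = 41.2×2260 = 93112
  condensed water 100 °C→T: 172.22(T − 100)
  water warms: 991×4.18×(T − 21.4) = 4142.4(T − 21.4)
4314.6 T = 93112 + 17222 + 88647 = 198981
T ≈ 46.12 °C — below 100 °C, confirming all the steam condensed.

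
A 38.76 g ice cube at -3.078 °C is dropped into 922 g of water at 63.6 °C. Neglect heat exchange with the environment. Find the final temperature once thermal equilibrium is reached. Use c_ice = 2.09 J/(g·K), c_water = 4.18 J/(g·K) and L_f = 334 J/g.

T_f ≈ 57.7 °C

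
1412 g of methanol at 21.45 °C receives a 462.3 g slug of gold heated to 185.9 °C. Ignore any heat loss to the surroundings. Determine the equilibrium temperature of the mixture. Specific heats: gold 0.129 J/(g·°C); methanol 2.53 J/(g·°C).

T_f ≈ 24.2 °C

Conservation of energy gives ΣQ = 0:
462.3×0.129×(T − 185.9) + 1412×2.53×(T − 21.45) = 0
59.64(T − 185.9) + 3572.4(T − 21.45) = 0
3632 T = 87714
T = 87714 / 3632 = 24.2 °C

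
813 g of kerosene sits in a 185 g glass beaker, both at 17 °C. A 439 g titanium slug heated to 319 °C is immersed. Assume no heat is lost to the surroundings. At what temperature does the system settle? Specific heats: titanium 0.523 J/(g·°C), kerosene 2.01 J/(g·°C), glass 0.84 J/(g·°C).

T_f = Σ m_i c_i T_i / Σ m_i c_i:
T_f = (229.6*319 + 1634.1*17 + 155.4*17) / (229.6 + 1634.1 + 155.4)
    = 103663 / 2019.1 ≈ 51.34 °C

T_f ≈ 51.3 °C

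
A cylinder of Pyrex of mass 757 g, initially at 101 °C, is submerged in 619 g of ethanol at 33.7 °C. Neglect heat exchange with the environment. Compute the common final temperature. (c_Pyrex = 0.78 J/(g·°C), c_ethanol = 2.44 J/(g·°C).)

T_f = Σ m_i c_i T_i / Σ m_i c_i:
T_f = (590.46*101 + 1510.4*33.7) / (590.46 + 1510.4)
    = 110536 / 2100.8 ≈ 52.62 °C

T_f ≈ 52.6 °C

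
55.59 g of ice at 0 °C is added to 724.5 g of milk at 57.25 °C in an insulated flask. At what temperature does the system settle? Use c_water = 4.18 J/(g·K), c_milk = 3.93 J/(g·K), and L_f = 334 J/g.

Sum of m c ΔT and latent-heat terms is zero:
latent heat to melt: 55.59×334 = 18567; meltwater 0→T: 55.59×4.18×T = 232.37 T; milk: 2847.3(T − 57.25)
3079.7 T = 163007 − 18567 = 144440
T ≈ 46.90 °C. Since T > 0 °C, the all-ice-melts assumption holds.

T_f ≈ 46.9 °C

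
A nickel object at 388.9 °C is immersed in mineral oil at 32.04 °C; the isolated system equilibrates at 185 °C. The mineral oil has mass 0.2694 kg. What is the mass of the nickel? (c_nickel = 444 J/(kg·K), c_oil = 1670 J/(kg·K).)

m ≈ 0.76 kg

Setting the total heat transfer to zero:
m×444×(185 − 388.9) + 0.2694×1670×(185 − 32.04) = 0
-90532 m = -68816
m = -68816/-90532 ≈ 0.7601 kg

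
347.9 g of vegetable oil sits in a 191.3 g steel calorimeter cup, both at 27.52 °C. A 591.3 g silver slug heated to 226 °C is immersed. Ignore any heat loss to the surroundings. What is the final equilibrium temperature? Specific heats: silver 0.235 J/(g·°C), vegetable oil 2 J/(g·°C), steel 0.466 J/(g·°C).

T_f is the heat-capacity-weighted average of the initial temperatures:
T_f = (138.96·226 + 695.8·27.52 + 89.15·27.52) / (138.96 + 695.8 + 89.15)
    = 53006 / 923.9 ≈ 57.37 °C

T_f ≈ 57.4 °C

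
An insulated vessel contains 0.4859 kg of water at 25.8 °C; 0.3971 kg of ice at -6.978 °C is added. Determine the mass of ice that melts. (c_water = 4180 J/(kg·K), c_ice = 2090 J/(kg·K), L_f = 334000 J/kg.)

m_melted ≈ 0.14 kg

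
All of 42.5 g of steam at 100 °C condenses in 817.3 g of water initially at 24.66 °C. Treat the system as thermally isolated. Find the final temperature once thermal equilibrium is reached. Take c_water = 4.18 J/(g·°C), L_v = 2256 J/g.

T_f ≈ 55.1 °C

Heat gained plus heat lost sum to zero:
latent heat released on condensation: 42.5·2256 = 95880; condensed water 100 °C→T: 177.65(T − 100); original water: 3416.3(T − 24.66)
3594 T = 95880 + 17765 + 84246 = 197891
T ≈ 55.06 °C (< 100 °C, so full condensation is consistent).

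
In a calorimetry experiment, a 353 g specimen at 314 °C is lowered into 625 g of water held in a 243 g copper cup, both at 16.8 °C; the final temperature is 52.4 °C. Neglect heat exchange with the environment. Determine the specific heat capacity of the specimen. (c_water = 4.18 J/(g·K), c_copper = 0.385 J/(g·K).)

Let T be the final temperature. ΣQ_i = 0:
353×c×(52.4 − 314) + 625×4.18×(52.4 − 16.8) + 243×0.385×(52.4 − 16.8) = 0
-92345 c = -96336
c = -96336/-92345 ≈ 1.043 J/(g·K)

c ≈ 1.04 J/(g·K)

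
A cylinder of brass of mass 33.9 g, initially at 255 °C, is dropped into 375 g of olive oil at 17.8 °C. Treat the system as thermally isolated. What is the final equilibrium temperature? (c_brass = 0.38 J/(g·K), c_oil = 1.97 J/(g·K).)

Heat gained plus heat lost sum to zero:
33.9·0.38·(T − 255) + 375·1.97·(T − 17.8) = 0
(12.88 + 738.75) T = 12.88·255 + 738.75·17.8
T = 16435 / 751.63 = 21.9 °C

T_f ≈ 21.9 °C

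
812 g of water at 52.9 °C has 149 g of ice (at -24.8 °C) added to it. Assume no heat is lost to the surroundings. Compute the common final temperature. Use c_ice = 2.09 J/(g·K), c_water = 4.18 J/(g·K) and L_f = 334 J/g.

T_f ≈ 30.4 °C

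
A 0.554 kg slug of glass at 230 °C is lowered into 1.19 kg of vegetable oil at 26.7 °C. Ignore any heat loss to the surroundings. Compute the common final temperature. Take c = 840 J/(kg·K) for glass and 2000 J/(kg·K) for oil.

T_f ≈ 59.9 °C

Conservation of energy gives ΣQ = 0:
0.554×840×(T − 230) + 1.19×2000×(T − 26.7) = 0
465.36(T − 230) + 2380(T − 26.7) = 0
2845.4 T = 170579
T = 170579/2845.4 ≈ 59.95 °C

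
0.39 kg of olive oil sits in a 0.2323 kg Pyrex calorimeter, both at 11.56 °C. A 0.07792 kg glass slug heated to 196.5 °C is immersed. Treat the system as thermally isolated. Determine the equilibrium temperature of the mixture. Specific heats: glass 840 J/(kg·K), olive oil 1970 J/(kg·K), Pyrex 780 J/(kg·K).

T_f is the heat-capacity-weighted average of the initial temperatures:
T_f = (65.45*196.5 + 768.3*11.56 + 181.19*11.56) / (65.45 + 768.3 + 181.19)
    = 23838 / 1014.9 ≈ 23.49 °C

T_f ≈ 23.5 °C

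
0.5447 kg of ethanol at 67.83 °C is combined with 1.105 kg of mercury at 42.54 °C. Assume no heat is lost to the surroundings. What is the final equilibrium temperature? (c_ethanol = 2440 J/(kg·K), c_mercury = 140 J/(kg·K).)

T_f ≈ 65.2 °C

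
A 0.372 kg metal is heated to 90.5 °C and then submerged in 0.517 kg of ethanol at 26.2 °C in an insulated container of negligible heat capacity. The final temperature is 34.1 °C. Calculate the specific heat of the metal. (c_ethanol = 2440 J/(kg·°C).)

c ≈ 475 J/(kg·°C)

m_s c (T_s − T_f) = m_ethanol c_ethanol (T_f − T_0):
0.372×c×(90.5 − 34.1) = 0.517×2440×(34.1 − 26.2)
20.98 c = 9965.7  ⇒  c ≈ 475 J/(kg·°C)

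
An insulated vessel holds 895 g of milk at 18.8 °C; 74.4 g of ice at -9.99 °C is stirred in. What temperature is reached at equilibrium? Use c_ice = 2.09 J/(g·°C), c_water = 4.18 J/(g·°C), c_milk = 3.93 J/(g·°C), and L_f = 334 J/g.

Let T be the final temperature. ΣQ_i = 0:
ice -9.99→0 °C: 74.4·2.09·9.99 = 1553.4
  latent heat to melt: 74.4·334 = 24850
  warm the meltwater: 310.99 T
  milk cools: 895·3.93·(T − 18.8) = 3517.4(T − 18.8)
3828.3 T = 66126 − 26403 = 39723
T ≈ 10.38 °C — above 0 °C, consistent with complete melting.

T_f ≈ 10.4 °C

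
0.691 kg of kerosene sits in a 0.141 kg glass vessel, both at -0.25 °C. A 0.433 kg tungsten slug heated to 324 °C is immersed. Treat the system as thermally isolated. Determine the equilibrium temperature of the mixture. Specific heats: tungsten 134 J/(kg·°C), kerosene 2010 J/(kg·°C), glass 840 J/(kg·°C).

Let T be the final temperature. ΣQ_i = 0:
0.433×134×(T − 324) + 0.691×2010×(T − (-0.25)) + 0.141×840×(T − (-0.25)) = 0
(58.02 + 1388.9 + 118.44) T = 58.02×324 + 1388.9×(-0.25) + 118.44×(-0.25)
T = 18422/1565.4 ≈ 11.77 °C

T_f ≈ 11.8 °C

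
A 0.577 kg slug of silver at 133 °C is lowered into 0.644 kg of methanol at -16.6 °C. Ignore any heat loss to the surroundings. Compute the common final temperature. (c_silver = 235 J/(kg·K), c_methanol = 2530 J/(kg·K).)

Heat gained plus heat lost sum to zero:
0.577×235×(T − 133) + 0.644×2530×(T − (-16.6)) = 0
135.59(T − 133) + 1629.3(T − (-16.6)) = 0
1764.9 T = -9012.6
T = -9012.6/1764.9 ≈ -5.11 °C

T_f ≈ -5.1 °C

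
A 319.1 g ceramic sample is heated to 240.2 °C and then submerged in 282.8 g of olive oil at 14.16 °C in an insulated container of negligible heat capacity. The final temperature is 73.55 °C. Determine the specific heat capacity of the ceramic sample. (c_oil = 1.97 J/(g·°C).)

c ≈ 0.622 J/(g·°C)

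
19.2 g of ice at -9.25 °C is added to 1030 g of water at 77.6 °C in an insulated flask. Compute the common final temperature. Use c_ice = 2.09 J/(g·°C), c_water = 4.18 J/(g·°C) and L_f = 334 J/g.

T_f ≈ 74.6 °C

Energy conservation, ΣQ = 0:
warm ice to 0 °C: 19.2·2.09·(0 − (-9.25)) = 371.18; fusion: m_ice L_f = 19.2·334 = 6412.8; warm the meltwater: 80.26 T; water cools: 1030·4.18·(T − 77.6) = 4305.4(T − 77.6)
4385.7 T = 334099 − 6784 = 327315
T ≈ 74.63 °C — above 0 °C, consistent with complete melting.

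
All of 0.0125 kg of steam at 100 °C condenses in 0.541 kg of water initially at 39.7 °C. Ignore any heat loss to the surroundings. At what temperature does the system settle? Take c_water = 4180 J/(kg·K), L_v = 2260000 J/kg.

Conservation of energy gives ΣQ = 0:
condense steam: −0.0125×2260000 = −28250
  condensed water 100 °C→T: 52.25(T − 100)
  water warms: 0.541×4180×(T − 39.7) = 2261.4(T − 39.7)
2313.6 T = 28250 + 5225 + 89777 = 123252
T ≈ 53.27 °C, under the boiling point, so the assumption holds.

T_f ≈ 53.3 °C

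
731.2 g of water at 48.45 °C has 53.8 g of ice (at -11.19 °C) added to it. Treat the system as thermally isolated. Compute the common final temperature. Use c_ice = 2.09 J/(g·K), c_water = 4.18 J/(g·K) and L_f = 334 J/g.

T_f ≈ 39.3 °C

Energy balance with sensible and latent terms:
ice -11.19→0 °C: 53.8×2.09×11.19 = 1258.2; latent heat to melt: 53.8×334 = 17969; meltwater 0→T: 53.8×4.18×T = 224.88 T; water: 3056.4(T − 48.45)
3281.3 T = 148083 − 19227 = 128856
T ≈ 39.27 °C (positive, so assuming full melt was valid).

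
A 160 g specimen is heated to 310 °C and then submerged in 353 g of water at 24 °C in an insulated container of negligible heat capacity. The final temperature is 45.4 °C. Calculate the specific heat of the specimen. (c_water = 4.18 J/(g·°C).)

c ≈ 0.746 J/(g·°C)

m_s c (T_s − T_f) = m_water c_water (T_f − T_0):
160·c·(310 − 45.4) = 353·4.18·(45.4 − 24)
42336 c = 31577  ⇒  c ≈ 0.7459 J/(g·°C)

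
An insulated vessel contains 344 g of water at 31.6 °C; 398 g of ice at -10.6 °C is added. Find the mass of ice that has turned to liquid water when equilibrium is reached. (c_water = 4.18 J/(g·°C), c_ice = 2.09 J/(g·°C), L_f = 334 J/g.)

m_melted ≈ 110 g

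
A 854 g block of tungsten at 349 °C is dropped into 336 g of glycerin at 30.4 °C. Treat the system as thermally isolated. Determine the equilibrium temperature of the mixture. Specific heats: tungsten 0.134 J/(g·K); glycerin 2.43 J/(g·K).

T_f = Σ m_i c_i T_i / Σ m_i c_i:
T_f = (114.44×349 + 816.48×30.4) / (114.44 + 816.48)
    = 64759 / 930.92 ≈ 69.56 °C

T_f ≈ 69.6 °C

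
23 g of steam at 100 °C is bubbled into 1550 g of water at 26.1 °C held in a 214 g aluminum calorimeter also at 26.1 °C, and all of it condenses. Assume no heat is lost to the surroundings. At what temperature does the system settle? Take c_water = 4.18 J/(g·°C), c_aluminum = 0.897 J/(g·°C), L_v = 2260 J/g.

T_f ≈ 34.8 °C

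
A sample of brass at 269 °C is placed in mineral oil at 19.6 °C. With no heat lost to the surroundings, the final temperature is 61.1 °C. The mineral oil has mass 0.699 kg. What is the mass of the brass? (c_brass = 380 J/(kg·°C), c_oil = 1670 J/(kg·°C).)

m ≈ 0.613 kg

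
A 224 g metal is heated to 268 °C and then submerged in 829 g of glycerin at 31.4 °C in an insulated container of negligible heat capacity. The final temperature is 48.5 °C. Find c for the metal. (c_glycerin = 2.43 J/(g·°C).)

Conservation of energy gives ΣQ = 0:
224·c·(48.5 − 268) + 829·2.43·(48.5 − 31.4) = 0
-49168 c = -34447
c = -34447/-49168 ≈ 0.7006 J/(g·°C)

c ≈ 0.701 J/(g·°C)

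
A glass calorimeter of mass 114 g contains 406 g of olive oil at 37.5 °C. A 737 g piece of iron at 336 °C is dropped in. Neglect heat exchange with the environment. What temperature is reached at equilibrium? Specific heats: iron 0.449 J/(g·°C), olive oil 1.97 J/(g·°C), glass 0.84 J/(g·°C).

Setting the total heat transfer to zero:
737×0.449×(T − 336) + 406×1.97×(T − 37.5) + 114×0.84×(T − 37.5) = 0
1226.5 T = 144771
T = 144771/1226.5 ≈ 118.04 °C

T_f ≈ 118.0 °C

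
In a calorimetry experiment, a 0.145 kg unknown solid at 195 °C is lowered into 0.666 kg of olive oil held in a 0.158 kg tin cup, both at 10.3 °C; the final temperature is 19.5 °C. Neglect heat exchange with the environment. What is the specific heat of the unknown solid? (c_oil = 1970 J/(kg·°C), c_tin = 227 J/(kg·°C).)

c ≈ 487 J/(kg·°C)

Energy conservation, ΣQ = 0:
0.145·c·(19.5 − 195) + 0.666·1970·(19.5 − 10.3) + 0.158·227·(19.5 − 10.3) = 0
-25.45 c = -12401
c = -12401/-25.45 ≈ 487.3 J/(kg·°C)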